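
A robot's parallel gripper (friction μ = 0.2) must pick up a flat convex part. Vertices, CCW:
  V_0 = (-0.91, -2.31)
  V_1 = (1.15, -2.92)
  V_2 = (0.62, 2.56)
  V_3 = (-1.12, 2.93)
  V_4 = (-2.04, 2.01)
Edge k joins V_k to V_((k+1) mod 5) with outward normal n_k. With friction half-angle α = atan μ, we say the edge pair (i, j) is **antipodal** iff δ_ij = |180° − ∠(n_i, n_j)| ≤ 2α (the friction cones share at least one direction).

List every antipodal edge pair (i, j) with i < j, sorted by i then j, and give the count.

count = 2; pairs: (0,2), (1,4)

α = atan 0.2 = 11.31°;  2α = 22.62°
n_0 = (-0.2839, -0.9588)
n_1 = (+0.9954, +0.0963)
n_2 = (+0.2080, +0.9781)
n_3 = (-0.7071, +0.7071)
n_4 = (-0.9675, -0.2531)
  (0,1): δ = 67.98°  ·
  (0,2): δ = 4.49°  ✓
  (0,3): δ = 61.49°  ·
  (0,4): δ = 121.15°  ·
  (1,2): δ = 107.53°  ·
  (1,3): δ = 50.52°  ·
  (1,4): δ = 9.13°  ✓
  (2,3): δ = 123.00°  ·
  (2,4): δ = 63.34°  ·
  (3,4): δ = 120.34°  ·
antipodal pairs: 2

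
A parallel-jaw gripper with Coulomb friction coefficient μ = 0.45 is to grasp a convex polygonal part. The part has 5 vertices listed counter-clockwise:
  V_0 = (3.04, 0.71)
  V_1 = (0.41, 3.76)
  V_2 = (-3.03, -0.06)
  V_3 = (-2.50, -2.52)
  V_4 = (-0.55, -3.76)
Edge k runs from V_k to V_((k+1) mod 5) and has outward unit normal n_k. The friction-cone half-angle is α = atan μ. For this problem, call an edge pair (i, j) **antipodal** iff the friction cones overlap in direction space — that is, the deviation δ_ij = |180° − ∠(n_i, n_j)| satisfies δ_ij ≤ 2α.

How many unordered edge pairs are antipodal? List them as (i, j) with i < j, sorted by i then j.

count = 3; pairs: (0,2), (0,3), (1,4)

α = atan 0.45 = 24.23°;  2α = 48.46°
n_0 = (+0.7573, +0.6530)
n_1 = (-0.7431, +0.6692)
n_2 = (-0.9776, -0.2106)
n_3 = (-0.5366, -0.8438)
n_4 = (+0.7797, -0.6262)
  (0,1): δ = 82.77°  ·
  (0,2): δ = 28.61°  ✓
  (0,3): δ = 16.78°  ✓
  (0,4): δ = 100.46°  ·
  (1,2): δ = 125.84°  ·
  (1,3): δ = 80.45°  ·
  (1,4): δ = 3.23°  ✓
  (2,3): δ = 134.61°  ·
  (2,4): δ = 50.93°  ·
  (3,4): δ = 96.32°  ·
antipodal pairs: 3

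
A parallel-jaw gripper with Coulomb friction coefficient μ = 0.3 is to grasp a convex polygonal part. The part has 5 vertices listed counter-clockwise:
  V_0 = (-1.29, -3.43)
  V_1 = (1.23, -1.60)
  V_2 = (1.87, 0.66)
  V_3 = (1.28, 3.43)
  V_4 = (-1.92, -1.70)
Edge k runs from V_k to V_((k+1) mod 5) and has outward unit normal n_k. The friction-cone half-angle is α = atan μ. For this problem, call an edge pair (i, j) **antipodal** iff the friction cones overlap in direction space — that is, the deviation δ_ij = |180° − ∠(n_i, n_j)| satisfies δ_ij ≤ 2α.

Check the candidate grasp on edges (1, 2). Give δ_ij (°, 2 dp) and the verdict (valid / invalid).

δ = 152.16°, invalid

α = atan 0.3 = 16.70°;  2α = 33.40°
edge 1: e_1 = (+0.64, +2.26);  n_1 = (+0.9622, -0.2725)
edge 2: e_2 = (-0.59, +2.77);  n_2 = (+0.9781, +0.2083)
∠(n_1, n_2) = 27.84°
δ = |180° − 27.84°| = 152.16°
152.16° > 2α = 33.40°  →  invalid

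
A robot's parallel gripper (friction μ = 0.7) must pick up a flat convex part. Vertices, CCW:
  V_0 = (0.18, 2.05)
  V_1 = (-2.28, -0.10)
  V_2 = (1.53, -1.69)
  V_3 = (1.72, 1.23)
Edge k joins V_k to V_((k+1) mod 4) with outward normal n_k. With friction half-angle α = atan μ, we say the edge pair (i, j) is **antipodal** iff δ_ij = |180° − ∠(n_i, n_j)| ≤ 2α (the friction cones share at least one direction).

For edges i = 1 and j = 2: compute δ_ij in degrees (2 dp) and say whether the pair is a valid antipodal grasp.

δ = 71.07°, invalid

α = atan 0.7 = 34.99°;  2α = 69.98°
edge 1: e_1 = (+3.81, -1.59);  n_1 = (-0.3851, -0.9229)
edge 2: e_2 = (+0.19, +2.92);  n_2 = (+0.9979, -0.0649)
∠(n_1, n_2) = 108.93°
δ = |180° − 108.93°| = 71.07°
71.07° > 2α = 69.98°  →  invalid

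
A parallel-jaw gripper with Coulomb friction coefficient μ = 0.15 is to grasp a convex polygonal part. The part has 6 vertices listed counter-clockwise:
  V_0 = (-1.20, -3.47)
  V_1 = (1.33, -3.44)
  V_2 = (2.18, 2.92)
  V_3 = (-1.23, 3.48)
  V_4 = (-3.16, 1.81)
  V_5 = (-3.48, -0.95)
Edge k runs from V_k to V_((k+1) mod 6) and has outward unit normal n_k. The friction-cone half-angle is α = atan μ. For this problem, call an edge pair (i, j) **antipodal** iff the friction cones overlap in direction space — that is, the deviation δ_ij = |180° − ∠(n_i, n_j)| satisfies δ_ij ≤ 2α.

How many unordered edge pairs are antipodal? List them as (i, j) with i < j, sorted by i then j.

α = atan 0.15 = 8.53°;  2α = 17.06°
n_0 = (+0.0119, -0.9999)
n_1 = (+0.9912, -0.1325)
n_2 = (+0.1621, +0.9868)
n_3 = (-0.6543, +0.7562)
n_4 = (-0.9933, +0.1152)
n_5 = (-0.7415, -0.6709)
  (0,1): δ = 98.29°  ·
  (0,2): δ = 10.01°  ✓
  (0,3): δ = 40.19°  ·
  (0,4): δ = 82.71°  ·
  (0,5): δ = 131.46°  ·
  (1,2): δ = 91.71°  ·
  (1,3): δ = 41.52°  ·
  (1,4): δ = 1.00°  ✓
  (1,5): δ = 49.75°  ·
  (2,3): δ = 129.80°  ·
  (2,4): δ = 87.29°  ·
  (2,5): δ = 38.54°  ·
  (3,4): δ = 137.48°  ·
  (3,5): δ = 88.73°  ·
  (4,5): δ = 131.25°  ·
antipodal pairs: 2

count = 2; pairs: (0,2), (1,4)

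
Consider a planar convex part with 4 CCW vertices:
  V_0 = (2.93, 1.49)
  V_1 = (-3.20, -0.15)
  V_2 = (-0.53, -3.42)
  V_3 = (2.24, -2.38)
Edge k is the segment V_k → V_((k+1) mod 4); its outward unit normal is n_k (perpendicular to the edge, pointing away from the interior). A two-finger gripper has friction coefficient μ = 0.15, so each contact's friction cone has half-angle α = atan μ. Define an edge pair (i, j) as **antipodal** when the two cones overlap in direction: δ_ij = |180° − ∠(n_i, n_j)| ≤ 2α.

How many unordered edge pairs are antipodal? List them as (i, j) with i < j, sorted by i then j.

α = atan 0.15 = 8.53°;  2α = 17.06°
n_0 = (-0.2584, +0.9660)
n_1 = (-0.7746, -0.6325)
n_2 = (+0.3515, -0.9362)
n_3 = (+0.9845, -0.1755)
  (0,1): δ = 65.75°  ·
  (0,2): δ = 5.60°  ✓
  (0,3): δ = 64.91°  ·
  (1,2): δ = 108.65°  ·
  (1,3): δ = 49.34°  ·
  (2,3): δ = 120.69°  ·
antipodal pairs: 1

count = 1; pairs: (0,2)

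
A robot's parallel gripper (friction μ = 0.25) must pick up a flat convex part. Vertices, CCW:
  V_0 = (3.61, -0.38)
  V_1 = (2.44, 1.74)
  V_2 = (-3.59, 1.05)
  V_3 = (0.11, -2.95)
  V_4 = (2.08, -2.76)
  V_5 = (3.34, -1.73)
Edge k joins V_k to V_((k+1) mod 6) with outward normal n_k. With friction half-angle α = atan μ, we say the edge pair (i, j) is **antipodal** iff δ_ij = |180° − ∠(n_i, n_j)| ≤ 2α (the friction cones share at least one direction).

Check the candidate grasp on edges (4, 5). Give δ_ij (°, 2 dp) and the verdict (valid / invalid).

δ = 140.57°, invalid

α = atan 0.25 = 14.04°;  2α = 28.07°
edge 4: e_4 = (+1.26, +1.03);  n_4 = (+0.6329, -0.7742)
edge 5: e_5 = (+0.27, +1.35);  n_5 = (+0.9806, -0.1961)
∠(n_4, n_5) = 39.43°
δ = |180° − 39.43°| = 140.57°
140.57° > 2α = 28.07°  →  invalid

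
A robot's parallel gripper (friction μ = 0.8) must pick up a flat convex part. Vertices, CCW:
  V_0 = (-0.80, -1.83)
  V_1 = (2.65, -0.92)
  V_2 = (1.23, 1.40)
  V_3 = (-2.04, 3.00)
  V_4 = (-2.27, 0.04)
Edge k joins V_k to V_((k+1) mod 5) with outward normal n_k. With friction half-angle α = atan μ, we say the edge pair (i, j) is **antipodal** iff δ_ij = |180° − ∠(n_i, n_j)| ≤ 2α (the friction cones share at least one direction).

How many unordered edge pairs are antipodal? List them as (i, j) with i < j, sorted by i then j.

count = 7; pairs: (0,1), (0,2), (0,3), (1,3), (1,4), (2,3), (2,4)

α = atan 0.8 = 38.66°;  2α = 77.32°
n_0 = (+0.2550, -0.9669)
n_1 = (+0.8529, +0.5220)
n_2 = (+0.4395, +0.8982)
n_3 = (-0.9970, +0.0775)
n_4 = (-0.7862, -0.6180)
  (0,1): δ = 73.31°  ✓
  (0,2): δ = 40.85°  ✓
  (0,3): δ = 70.78°  ✓
  (0,4): δ = 113.39°  ·
  (1,2): δ = 147.54°  ·
  (1,3): δ = 35.91°  ✓
  (1,4): δ = 6.70°  ✓
  (2,3): δ = 68.37°  ✓
  (2,4): δ = 25.76°  ✓
  (3,4): δ = 137.39°  ·
antipodal pairs: 7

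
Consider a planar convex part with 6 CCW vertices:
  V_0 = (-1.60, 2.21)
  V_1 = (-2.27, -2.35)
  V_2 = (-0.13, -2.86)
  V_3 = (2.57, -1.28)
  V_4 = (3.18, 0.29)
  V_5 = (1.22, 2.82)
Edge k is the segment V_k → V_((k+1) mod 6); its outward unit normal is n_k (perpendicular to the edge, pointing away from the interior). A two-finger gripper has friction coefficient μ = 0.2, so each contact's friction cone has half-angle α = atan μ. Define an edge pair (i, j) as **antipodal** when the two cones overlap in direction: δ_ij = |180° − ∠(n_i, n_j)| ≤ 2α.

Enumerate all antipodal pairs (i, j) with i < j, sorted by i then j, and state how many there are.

count = 2; pairs: (0,3), (2,5)

α = atan 0.2 = 11.31°;  2α = 22.62°
n_0 = (-0.9894, +0.1454)
n_1 = (-0.2318, -0.9728)
n_2 = (+0.5051, -0.8631)
n_3 = (+0.9321, -0.3622)
n_4 = (+0.7905, +0.6124)
n_5 = (-0.2114, +0.9774)
  (0,1): δ = 95.05°  ·
  (0,2): δ = 51.31°  ·
  (0,3): δ = 12.87°  ✓
  (0,4): δ = 46.12°  ·
  (0,5): δ = 110.56°  ·
  (1,2): δ = 136.26°  ·
  (1,3): δ = 97.83°  ·
  (1,4): δ = 38.83°  ·
  (1,5): δ = 25.61°  ·
  (2,3): δ = 141.57°  ·
  (2,4): δ = 82.57°  ·
  (2,5): δ = 18.13°  ✓
  (3,4): δ = 121.00°  ·
  (3,5): δ = 56.56°  ·
  (4,5): δ = 115.56°  ·
antipodal pairs: 2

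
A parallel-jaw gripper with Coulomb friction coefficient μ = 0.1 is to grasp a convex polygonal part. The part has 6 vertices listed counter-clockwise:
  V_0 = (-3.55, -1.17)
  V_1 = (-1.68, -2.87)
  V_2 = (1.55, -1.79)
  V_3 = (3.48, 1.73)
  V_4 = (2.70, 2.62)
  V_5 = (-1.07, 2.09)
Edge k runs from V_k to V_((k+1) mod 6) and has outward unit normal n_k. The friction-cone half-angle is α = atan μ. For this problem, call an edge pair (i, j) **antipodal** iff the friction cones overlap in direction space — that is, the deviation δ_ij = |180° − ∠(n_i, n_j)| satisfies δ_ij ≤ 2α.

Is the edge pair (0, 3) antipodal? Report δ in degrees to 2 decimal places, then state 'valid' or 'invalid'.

δ = 6.49°, valid

α = atan 0.1 = 5.71°;  2α = 11.42°
edge 0: e_0 = (+1.87, -1.70);  n_0 = (-0.6727, -0.7399)
edge 3: e_3 = (-0.78, +0.89);  n_3 = (+0.7521, +0.6591)
∠(n_0, n_3) = 173.51°
δ = |180° − 173.51°| = 6.49°
6.49° ≤ 2α = 11.42°  →  valid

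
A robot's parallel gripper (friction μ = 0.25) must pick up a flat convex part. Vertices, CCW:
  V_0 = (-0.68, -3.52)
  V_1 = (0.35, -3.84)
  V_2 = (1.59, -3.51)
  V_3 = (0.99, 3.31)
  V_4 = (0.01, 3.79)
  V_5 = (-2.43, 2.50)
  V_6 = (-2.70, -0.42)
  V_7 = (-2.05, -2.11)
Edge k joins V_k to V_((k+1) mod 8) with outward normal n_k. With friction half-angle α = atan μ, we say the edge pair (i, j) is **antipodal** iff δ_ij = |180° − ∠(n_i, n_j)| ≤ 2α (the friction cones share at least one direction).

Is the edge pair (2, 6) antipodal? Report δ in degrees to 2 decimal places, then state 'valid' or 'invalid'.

α = atan 0.25 = 14.04°;  2α = 28.07°
edge 2: e_2 = (-0.60, +6.82);  n_2 = (+0.9962, +0.0876)
edge 6: e_6 = (+0.65, -1.69);  n_6 = (-0.9333, -0.3590)
∠(n_2, n_6) = 163.99°
δ = |180° − 163.99°| = 16.01°
16.01° ≤ 2α = 28.07°  →  valid

δ = 16.01°, valid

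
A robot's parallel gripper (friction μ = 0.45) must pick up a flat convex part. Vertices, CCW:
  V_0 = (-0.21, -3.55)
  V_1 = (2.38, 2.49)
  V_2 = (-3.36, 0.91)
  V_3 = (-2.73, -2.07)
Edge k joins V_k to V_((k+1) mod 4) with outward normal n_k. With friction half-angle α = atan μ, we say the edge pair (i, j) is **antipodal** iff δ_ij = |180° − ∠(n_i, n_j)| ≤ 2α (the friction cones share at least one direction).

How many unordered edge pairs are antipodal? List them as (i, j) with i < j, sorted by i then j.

α = atan 0.45 = 24.23°;  2α = 48.46°
n_0 = (+0.9191, -0.3941)
n_1 = (-0.2654, +0.9641)
n_2 = (-0.9784, -0.2068)
n_3 = (-0.5064, -0.8623)
  (0,1): δ = 51.40°  ·
  (0,2): δ = 35.15°  ✓
  (0,3): δ = 82.78°  ·
  (1,2): δ = 93.45°  ·
  (1,3): δ = 45.82°  ✓
  (2,3): δ = 132.36°  ·
antipodal pairs: 2

count = 2; pairs: (0,2), (1,3)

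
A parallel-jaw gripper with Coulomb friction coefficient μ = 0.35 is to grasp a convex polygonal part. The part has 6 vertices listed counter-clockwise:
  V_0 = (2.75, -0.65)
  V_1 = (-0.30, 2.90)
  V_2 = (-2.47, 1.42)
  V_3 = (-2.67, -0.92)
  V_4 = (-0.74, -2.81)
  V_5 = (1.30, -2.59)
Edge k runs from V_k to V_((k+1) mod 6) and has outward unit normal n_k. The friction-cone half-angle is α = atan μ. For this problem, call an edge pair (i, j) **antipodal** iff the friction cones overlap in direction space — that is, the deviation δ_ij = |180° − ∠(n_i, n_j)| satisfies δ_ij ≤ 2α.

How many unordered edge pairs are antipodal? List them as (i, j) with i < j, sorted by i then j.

α = atan 0.35 = 19.29°;  2α = 38.58°
n_0 = (+0.7585, +0.6517)
n_1 = (-0.5635, +0.8261)
n_2 = (-0.9964, +0.0852)
n_3 = (-0.6997, -0.7145)
n_4 = (+0.1072, -0.9942)
n_5 = (+0.8010, -0.5987)
  (0,1): δ = 96.37°  ·
  (0,2): δ = 45.55°  ·
  (0,3): δ = 4.93°  ✓
  (0,4): δ = 55.49°  ·
  (0,5): δ = 102.56°  ·
  (1,2): δ = 129.18°  ·
  (1,3): δ = 78.70°  ·
  (1,4): δ = 28.14°  ✓
  (1,5): δ = 18.93°  ✓
  (2,3): δ = 129.51°  ·
  (2,4): δ = 78.96°  ·
  (2,5): δ = 31.89°  ✓
  (3,4): δ = 129.44°  ·
  (3,5): δ = 82.38°  ·
  (4,5): δ = 132.93°  ·
antipodal pairs: 4

count = 4; pairs: (0,3), (1,4), (1,5), (2,5)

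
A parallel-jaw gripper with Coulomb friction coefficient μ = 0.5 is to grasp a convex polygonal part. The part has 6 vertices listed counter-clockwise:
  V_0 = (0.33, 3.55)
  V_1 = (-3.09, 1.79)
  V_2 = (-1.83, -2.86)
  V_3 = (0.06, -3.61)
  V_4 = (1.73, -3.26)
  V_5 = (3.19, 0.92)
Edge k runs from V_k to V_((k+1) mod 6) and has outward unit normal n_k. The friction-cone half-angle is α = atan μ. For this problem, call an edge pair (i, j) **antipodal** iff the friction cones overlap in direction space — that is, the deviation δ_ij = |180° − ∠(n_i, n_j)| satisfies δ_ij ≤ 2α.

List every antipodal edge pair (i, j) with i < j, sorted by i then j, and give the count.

α = atan 0.5 = 26.57°;  2α = 53.13°
n_0 = (-0.4576, +0.8892)
n_1 = (-0.9652, -0.2615)
n_2 = (-0.3688, -0.9295)
n_3 = (+0.2051, -0.9787)
n_4 = (+0.9441, -0.3297)
n_5 = (+0.6769, +0.7361)
  (0,1): δ = 102.07°  ·
  (0,2): δ = 48.88°  ✓
  (0,3): δ = 15.39°  ✓
  (0,4): δ = 43.52°  ✓
  (0,5): δ = 110.17°  ·
  (1,2): δ = 126.81°  ·
  (1,3): δ = 93.32°  ·
  (1,4): δ = 34.41°  ✓
  (1,5): δ = 32.24°  ✓
  (2,3): δ = 146.52°  ·
  (2,4): δ = 87.61°  ·
  (2,5): δ = 20.96°  ✓
  (3,4): δ = 121.09°  ·
  (3,5): δ = 54.44°  ·
  (4,5): δ = 113.35°  ·
antipodal pairs: 6

count = 6; pairs: (0,2), (0,3), (0,4), (1,4), (1,5), (2,5)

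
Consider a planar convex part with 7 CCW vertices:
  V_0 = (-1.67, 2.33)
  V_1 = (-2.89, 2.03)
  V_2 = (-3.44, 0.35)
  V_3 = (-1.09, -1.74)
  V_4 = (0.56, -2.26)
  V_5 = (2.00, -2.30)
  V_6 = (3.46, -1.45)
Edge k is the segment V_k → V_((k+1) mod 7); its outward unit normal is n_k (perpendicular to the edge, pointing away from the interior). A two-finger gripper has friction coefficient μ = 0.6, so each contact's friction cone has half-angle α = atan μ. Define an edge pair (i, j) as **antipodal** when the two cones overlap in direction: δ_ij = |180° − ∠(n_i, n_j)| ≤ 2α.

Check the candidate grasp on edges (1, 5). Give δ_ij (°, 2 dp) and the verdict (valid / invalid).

α = atan 0.6 = 30.96°;  2α = 61.93°
edge 1: e_1 = (-0.55, -1.68);  n_1 = (-0.9504, +0.3111)
edge 5: e_5 = (+1.46, +0.85);  n_5 = (+0.5031, -0.8642)
∠(n_1, n_5) = 138.34°
δ = |180° − 138.34°| = 41.66°
41.66° ≤ 2α = 61.93°  →  valid

δ = 41.66°, valid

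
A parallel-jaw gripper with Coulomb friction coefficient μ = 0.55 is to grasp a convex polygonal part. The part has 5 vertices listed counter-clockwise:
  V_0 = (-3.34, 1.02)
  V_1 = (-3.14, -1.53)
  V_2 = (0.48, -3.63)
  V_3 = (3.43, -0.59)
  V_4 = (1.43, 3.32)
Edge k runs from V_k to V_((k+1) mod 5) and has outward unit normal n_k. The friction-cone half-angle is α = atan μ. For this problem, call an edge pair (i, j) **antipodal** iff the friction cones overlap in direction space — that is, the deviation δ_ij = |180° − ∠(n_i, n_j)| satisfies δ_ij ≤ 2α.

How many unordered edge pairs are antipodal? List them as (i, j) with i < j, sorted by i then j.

α = atan 0.55 = 28.81°;  2α = 57.62°
n_0 = (-0.9969, -0.0782)
n_1 = (-0.5018, -0.8650)
n_2 = (+0.7177, -0.6964)
n_3 = (+0.8903, +0.4554)
n_4 = (-0.4343, +0.9008)
  (0,1): δ = 124.60°  ·
  (0,2): δ = 48.62°  ✓
  (0,3): δ = 22.61°  ✓
  (0,4): δ = 111.26°  ·
  (1,2): δ = 104.02°  ·
  (1,3): δ = 32.79°  ✓
  (1,4): δ = 55.86°  ✓
  (2,3): δ = 108.77°  ·
  (2,4): δ = 20.12°  ✓
  (3,4): δ = 91.35°  ·
antipodal pairs: 5

count = 5; pairs: (0,2), (0,3), (1,3), (1,4), (2,4)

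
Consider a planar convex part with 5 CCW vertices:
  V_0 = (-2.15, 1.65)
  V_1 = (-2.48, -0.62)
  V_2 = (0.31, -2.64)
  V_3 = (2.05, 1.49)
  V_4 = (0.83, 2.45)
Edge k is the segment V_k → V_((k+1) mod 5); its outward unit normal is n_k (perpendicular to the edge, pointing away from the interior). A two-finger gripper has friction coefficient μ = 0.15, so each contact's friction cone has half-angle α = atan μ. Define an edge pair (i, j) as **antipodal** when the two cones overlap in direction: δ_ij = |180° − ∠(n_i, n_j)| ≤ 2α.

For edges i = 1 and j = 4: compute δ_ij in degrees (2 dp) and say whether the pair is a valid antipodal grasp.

δ = 50.93°, invalid

α = atan 0.15 = 8.53°;  2α = 17.06°
edge 1: e_1 = (+2.79, -2.02);  n_1 = (-0.5864, -0.8100)
edge 4: e_4 = (-2.98, -0.80);  n_4 = (-0.2593, +0.9658)
∠(n_1, n_4) = 129.07°
δ = |180° − 129.07°| = 50.93°
50.93° > 2α = 17.06°  →  invalid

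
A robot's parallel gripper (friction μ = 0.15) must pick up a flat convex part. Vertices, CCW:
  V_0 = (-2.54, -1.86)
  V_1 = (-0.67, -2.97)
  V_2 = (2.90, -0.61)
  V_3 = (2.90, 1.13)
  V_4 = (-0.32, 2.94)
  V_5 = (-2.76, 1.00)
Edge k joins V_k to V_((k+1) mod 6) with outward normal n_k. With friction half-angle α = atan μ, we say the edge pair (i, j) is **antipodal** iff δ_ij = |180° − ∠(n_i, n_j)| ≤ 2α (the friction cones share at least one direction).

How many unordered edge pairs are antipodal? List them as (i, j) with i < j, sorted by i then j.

α = atan 0.15 = 8.53°;  2α = 17.06°
n_0 = (-0.5104, -0.8599)
n_1 = (+0.5515, -0.8342)
n_2 = (+1.0000, -0.0000)
n_3 = (+0.4900, +0.8717)
n_4 = (-0.6223, +0.7827)
n_5 = (-0.9971, -0.0767)
  (0,1): δ = 115.84°  ·
  (0,2): δ = 59.31°  ·
  (0,3): δ = 1.35°  ✓
  (0,4): δ = 69.18°  ·
  (0,5): δ = 125.09°  ·
  (1,2): δ = 123.47°  ·
  (1,3): δ = 62.81°  ·
  (1,4): δ = 5.02°  ✓
  (1,5): δ = 60.93°  ·
  (2,3): δ = 119.34°  ·
  (2,4): δ = 51.51°  ·
  (2,5): δ = 4.40°  ✓
  (3,4): δ = 112.17°  ·
  (3,5): δ = 56.26°  ·
  (4,5): δ = 124.09°  ·
antipodal pairs: 3

count = 3; pairs: (0,3), (1,4), (2,5)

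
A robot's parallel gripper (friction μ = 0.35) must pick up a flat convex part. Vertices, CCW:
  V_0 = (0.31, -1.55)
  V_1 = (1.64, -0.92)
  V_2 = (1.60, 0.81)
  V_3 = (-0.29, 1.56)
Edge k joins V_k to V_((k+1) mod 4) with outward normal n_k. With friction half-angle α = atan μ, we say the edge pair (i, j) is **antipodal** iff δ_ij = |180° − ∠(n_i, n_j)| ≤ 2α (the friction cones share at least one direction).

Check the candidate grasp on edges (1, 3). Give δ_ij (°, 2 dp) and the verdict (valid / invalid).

δ = 9.60°, valid

α = atan 0.35 = 19.29°;  2α = 38.58°
edge 1: e_1 = (-0.04, +1.73);  n_1 = (+0.9997, +0.0231)
edge 3: e_3 = (+0.60, -3.11);  n_3 = (-0.9819, -0.1894)
∠(n_1, n_3) = 170.40°
δ = |180° − 170.40°| = 9.60°
9.60° ≤ 2α = 38.58°  →  valid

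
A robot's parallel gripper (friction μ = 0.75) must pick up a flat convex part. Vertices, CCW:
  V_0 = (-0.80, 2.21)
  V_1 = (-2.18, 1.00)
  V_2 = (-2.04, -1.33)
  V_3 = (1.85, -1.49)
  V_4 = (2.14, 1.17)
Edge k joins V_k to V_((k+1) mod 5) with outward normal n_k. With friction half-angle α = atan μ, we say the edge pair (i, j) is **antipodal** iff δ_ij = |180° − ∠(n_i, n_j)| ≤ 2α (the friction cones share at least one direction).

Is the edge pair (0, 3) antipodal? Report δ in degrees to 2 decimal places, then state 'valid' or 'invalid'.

δ = 42.53°, valid

α = atan 0.75 = 36.87°;  2α = 73.74°
edge 0: e_0 = (-1.38, -1.21);  n_0 = (-0.6593, +0.7519)
edge 3: e_3 = (+0.29, +2.66);  n_3 = (+0.9941, -0.1084)
∠(n_0, n_3) = 137.47°
δ = |180° − 137.47°| = 42.53°
42.53° ≤ 2α = 73.74°  →  valid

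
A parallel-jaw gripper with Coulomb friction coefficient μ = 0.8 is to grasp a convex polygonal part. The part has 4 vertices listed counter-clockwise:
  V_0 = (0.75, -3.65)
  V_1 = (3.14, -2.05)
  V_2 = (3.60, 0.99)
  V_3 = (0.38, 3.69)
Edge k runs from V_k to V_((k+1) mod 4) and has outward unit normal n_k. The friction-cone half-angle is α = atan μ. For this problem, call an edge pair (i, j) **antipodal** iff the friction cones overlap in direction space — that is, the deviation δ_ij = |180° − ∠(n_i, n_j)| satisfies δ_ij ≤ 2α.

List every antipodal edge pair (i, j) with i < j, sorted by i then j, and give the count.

α = atan 0.8 = 38.66°;  2α = 77.32°
n_0 = (+0.5563, -0.8310)
n_1 = (+0.9887, -0.1496)
n_2 = (+0.6425, +0.7663)
n_3 = (-0.9987, -0.0503)
  (0,1): δ = 132.41°  ·
  (0,2): δ = 73.78°  ✓
  (0,3): δ = 59.09°  ✓
  (1,2): δ = 121.38°  ·
  (1,3): δ = 11.49°  ✓
  (2,3): δ = 47.13°  ✓
antipodal pairs: 4

count = 4; pairs: (0,2), (0,3), (1,3), (2,3)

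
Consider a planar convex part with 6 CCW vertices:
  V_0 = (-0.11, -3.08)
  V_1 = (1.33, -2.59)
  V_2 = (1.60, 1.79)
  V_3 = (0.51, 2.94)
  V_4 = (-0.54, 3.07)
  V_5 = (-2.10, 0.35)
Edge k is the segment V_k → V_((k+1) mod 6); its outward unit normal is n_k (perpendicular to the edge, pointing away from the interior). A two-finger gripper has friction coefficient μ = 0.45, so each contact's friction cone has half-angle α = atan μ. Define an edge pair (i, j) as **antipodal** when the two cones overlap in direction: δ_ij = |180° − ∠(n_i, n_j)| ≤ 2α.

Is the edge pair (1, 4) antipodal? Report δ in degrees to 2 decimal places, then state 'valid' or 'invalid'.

α = atan 0.45 = 24.23°;  2α = 48.46°
edge 1: e_1 = (+0.27, +4.38);  n_1 = (+0.9981, -0.0615)
edge 4: e_4 = (-1.56, -2.72);  n_4 = (-0.8675, +0.4975)
∠(n_1, n_4) = 153.69°
δ = |180° − 153.69°| = 26.31°
26.31° ≤ 2α = 48.46°  →  valid

δ = 26.31°, valid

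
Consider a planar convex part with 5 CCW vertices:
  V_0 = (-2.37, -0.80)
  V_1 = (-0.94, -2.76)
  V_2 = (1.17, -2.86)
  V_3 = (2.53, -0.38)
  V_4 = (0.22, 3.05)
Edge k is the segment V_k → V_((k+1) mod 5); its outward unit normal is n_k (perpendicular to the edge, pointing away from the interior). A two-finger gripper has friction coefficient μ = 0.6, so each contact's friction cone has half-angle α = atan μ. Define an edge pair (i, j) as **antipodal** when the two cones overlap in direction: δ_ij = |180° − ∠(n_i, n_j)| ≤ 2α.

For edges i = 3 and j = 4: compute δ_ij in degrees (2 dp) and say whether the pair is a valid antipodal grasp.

δ = 67.89°, invalid

α = atan 0.6 = 30.96°;  2α = 61.93°
edge 3: e_3 = (-2.31, +3.43);  n_3 = (+0.8294, +0.5586)
edge 4: e_4 = (-2.59, -3.85);  n_4 = (-0.8297, +0.5582)
∠(n_3, n_4) = 112.11°
δ = |180° − 112.11°| = 67.89°
67.89° > 2α = 61.93°  →  invalid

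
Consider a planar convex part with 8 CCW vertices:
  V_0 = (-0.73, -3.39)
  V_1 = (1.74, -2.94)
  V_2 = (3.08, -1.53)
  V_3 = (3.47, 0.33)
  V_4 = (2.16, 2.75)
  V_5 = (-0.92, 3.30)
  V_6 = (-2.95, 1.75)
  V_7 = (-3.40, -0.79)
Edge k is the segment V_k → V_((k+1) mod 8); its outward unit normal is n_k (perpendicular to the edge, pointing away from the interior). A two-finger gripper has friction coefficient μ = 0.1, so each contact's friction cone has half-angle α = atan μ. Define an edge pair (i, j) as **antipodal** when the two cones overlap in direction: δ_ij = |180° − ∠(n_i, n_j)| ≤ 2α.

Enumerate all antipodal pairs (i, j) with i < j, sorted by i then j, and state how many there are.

α = atan 0.1 = 5.71°;  2α = 11.42°
n_0 = (+0.1792, -0.9838)
n_1 = (+0.7249, -0.6889)
n_2 = (+0.9787, -0.2052)
n_3 = (+0.8794, +0.4760)
n_4 = (+0.1758, +0.9844)
n_5 = (-0.6069, +0.7948)
n_6 = (-0.9847, +0.1744)
n_7 = (-0.6977, -0.7164)
  (0,1): δ = 143.87°  ·
  (0,2): δ = 112.17°  ·
  (0,3): δ = 71.90°  ·
  (0,4): δ = 20.45°  ·
  (0,5): δ = 27.04°  ·
  (0,6): δ = 69.63°  ·
  (0,7): δ = 125.44°  ·
  (1,2): δ = 148.30°  ·
  (1,3): δ = 108.03°  ·
  (1,4): δ = 56.58°  ·
  (1,5): δ = 9.09°  ✓
  (1,6): δ = 33.50°  ·
  (1,7): δ = 89.30°  ·
  (2,3): δ = 139.73°  ·
  (2,4): δ = 88.28°  ·
  (2,5): δ = 40.79°  ·
  (2,6): δ = 1.80°  ✓
  (2,7): δ = 57.60°  ·
  (3,4): δ = 128.55°  ·
  (3,5): δ = 81.06°  ·
  (3,6): δ = 38.47°  ·
  (3,7): δ = 17.33°  ·
  (4,5): δ = 132.51°  ·
  (4,6): δ = 89.92°  ·
  (4,7): δ = 34.11°  ·
  (5,6): δ = 137.41°  ·
  (5,7): δ = 81.60°  ·
  (6,7): δ = 124.19°  ·
antipodal pairs: 2

count = 2; pairs: (1,5), (2,6)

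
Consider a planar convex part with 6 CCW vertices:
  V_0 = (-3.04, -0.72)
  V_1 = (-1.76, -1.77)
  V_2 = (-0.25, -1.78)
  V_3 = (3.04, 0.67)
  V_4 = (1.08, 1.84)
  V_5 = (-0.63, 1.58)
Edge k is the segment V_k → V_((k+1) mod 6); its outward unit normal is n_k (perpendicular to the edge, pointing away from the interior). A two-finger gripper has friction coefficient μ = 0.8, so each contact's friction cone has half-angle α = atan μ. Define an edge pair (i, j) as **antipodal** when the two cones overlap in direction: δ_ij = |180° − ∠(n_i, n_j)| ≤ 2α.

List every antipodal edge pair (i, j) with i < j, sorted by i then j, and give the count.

count = 8; pairs: (0,3), (0,4), (1,3), (1,4), (1,5), (2,3), (2,4), (2,5)

α = atan 0.8 = 38.66°;  2α = 77.32°
n_0 = (-0.6342, -0.7731)
n_1 = (-0.0066, -1.0000)
n_2 = (+0.5973, -0.8020)
n_3 = (+0.5126, +0.8587)
n_4 = (-0.1503, +0.9886)
n_5 = (-0.6904, +0.7234)
  (0,1): δ = 141.02°  ·
  (0,2): δ = 103.96°  ·
  (0,3): δ = 8.53°  ✓
  (0,4): δ = 48.01°  ✓
  (0,5): δ = 83.02°  ·
  (1,2): δ = 142.95°  ·
  (1,3): δ = 30.46°  ✓
  (1,4): δ = 9.02°  ✓
  (1,5): δ = 44.04°  ✓
  (2,3): δ = 67.51°  ✓
  (2,4): δ = 28.03°  ✓
  (2,5): δ = 6.99°  ✓
  (3,4): δ = 140.52°  ·
  (3,5): δ = 105.50°  ·
  (4,5): δ = 144.98°  ·
antipodal pairs: 8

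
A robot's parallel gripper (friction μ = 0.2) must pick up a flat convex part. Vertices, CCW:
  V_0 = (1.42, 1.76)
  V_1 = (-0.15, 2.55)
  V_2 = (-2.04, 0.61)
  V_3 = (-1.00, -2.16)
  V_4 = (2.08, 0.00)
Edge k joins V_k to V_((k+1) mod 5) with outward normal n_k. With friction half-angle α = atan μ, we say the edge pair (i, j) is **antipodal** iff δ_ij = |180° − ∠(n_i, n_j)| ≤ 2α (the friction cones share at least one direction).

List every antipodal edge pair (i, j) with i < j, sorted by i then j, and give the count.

count = 2; pairs: (1,3), (2,4)

α = atan 0.2 = 11.31°;  2α = 22.62°
n_0 = (+0.4495, +0.8933)
n_1 = (-0.7163, +0.6978)
n_2 = (-0.9362, -0.3515)
n_3 = (+0.5742, -0.8187)
n_4 = (+0.9363, +0.3511)
  (0,1): δ = 107.54°  ·
  (0,2): δ = 42.71°  ·
  (0,3): δ = 61.75°  ·
  (0,4): δ = 137.27°  ·
  (1,2): δ = 115.17°  ·
  (1,3): δ = 10.71°  ✓
  (1,4): δ = 64.81°  ·
  (2,3): δ = 75.54°  ·
  (2,4): δ = 0.02°  ✓
  (3,4): δ = 104.49°  ·
antipodal pairs: 2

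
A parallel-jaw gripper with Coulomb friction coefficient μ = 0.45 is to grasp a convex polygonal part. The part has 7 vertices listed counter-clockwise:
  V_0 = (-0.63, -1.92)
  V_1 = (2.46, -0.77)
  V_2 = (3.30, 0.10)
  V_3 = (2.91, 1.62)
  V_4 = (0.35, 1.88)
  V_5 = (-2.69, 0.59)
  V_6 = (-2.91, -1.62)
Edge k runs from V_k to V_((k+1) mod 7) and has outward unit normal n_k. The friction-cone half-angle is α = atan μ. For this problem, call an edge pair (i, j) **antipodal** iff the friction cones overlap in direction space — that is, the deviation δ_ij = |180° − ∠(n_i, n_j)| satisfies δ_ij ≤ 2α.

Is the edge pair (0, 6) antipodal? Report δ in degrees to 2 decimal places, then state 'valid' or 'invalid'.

δ = 152.09°, invalid

α = atan 0.45 = 24.23°;  2α = 48.46°
edge 0: e_0 = (+3.09, +1.15);  n_0 = (+0.3488, -0.9372)
edge 6: e_6 = (+2.28, -0.30);  n_6 = (-0.1305, -0.9915)
∠(n_0, n_6) = 27.91°
δ = |180° − 27.91°| = 152.09°
152.09° > 2α = 48.46°  →  invalid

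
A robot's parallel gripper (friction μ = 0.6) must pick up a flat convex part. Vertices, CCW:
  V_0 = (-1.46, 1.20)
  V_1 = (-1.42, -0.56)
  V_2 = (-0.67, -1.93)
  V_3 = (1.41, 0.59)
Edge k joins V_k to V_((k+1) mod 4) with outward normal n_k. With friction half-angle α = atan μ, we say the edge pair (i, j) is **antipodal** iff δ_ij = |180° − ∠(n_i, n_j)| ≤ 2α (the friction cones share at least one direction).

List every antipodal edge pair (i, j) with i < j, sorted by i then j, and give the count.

count = 2; pairs: (0,2), (1,3)

α = atan 0.6 = 30.96°;  2α = 61.93°
n_0 = (-0.9997, -0.0227)
n_1 = (-0.8772, -0.4802)
n_2 = (+0.7712, -0.6366)
n_3 = (+0.2079, +0.9782)
  (0,1): δ = 152.60°  ·
  (0,2): δ = 40.84°  ✓
  (0,3): δ = 76.70°  ·
  (1,2): δ = 68.23°  ·
  (1,3): δ = 49.30°  ✓
  (2,3): δ = 62.46°  ·
antipodal pairs: 2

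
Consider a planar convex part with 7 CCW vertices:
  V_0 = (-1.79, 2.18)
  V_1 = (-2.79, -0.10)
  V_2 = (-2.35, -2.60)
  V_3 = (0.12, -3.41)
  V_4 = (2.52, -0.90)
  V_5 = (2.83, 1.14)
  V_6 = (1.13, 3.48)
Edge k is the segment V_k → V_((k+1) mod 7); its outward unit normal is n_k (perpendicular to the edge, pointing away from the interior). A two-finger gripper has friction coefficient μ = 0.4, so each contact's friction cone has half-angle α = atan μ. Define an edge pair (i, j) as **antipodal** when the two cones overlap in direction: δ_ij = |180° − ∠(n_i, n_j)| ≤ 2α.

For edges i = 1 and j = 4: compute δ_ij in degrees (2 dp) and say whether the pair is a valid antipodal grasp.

δ = 18.62°, valid

α = atan 0.4 = 21.80°;  2α = 43.60°
edge 1: e_1 = (+0.44, -2.50);  n_1 = (-0.9849, -0.1733)
edge 4: e_4 = (+0.31, +2.04);  n_4 = (+0.9887, -0.1502)
∠(n_1, n_4) = 161.38°
δ = |180° − 161.38°| = 18.62°
18.62° ≤ 2α = 43.60°  →  valid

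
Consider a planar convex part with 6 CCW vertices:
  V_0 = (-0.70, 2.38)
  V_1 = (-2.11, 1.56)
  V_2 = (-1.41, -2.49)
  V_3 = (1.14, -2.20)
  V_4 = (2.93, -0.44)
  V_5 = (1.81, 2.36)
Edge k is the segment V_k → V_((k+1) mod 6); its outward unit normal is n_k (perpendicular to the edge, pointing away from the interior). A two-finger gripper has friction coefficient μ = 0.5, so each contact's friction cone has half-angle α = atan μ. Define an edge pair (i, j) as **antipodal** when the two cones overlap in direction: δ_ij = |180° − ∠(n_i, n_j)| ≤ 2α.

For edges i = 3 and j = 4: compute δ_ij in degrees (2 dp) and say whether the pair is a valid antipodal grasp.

α = atan 0.5 = 26.57°;  2α = 53.13°
edge 3: e_3 = (+1.79, +1.76);  n_3 = (+0.7011, -0.7131)
edge 4: e_4 = (-1.12, +2.80);  n_4 = (+0.9285, +0.3714)
∠(n_3, n_4) = 67.29°
δ = |180° − 67.29°| = 112.71°
112.71° > 2α = 53.13°  →  invalid

δ = 112.71°, invalid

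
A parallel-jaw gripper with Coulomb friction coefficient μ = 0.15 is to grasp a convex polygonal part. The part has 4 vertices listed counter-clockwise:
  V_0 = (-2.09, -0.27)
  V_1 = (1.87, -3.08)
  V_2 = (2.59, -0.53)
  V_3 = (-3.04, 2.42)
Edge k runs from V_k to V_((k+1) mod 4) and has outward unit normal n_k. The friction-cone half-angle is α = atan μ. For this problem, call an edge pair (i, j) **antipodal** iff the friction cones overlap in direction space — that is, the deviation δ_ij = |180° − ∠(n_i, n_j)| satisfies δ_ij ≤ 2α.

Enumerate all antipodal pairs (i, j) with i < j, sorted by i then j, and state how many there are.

count = 1; pairs: (0,2)

α = atan 0.15 = 8.53°;  2α = 17.06°
n_0 = (-0.5787, -0.8155)
n_1 = (+0.9624, -0.2717)
n_2 = (+0.4641, +0.8858)
n_3 = (-0.9429, -0.3330)
  (0,1): δ = 70.41°  ·
  (0,2): δ = 7.71°  ✓
  (0,3): δ = 144.81°  ·
  (1,2): δ = 101.89°  ·
  (1,3): δ = 35.22°  ·
  (2,3): δ = 42.90°  ·
antipodal pairs: 1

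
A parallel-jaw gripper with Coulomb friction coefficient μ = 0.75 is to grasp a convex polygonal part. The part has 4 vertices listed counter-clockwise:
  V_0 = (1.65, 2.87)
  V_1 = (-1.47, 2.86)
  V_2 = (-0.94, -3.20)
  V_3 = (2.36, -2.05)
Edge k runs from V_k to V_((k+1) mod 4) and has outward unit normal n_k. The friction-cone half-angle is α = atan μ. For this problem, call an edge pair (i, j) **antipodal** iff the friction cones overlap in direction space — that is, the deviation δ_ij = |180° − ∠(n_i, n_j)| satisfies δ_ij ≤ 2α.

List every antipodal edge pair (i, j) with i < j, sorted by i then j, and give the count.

count = 2; pairs: (0,2), (1,3)

α = atan 0.75 = 36.87°;  2α = 73.74°
n_0 = (-0.0032, +1.0000)
n_1 = (-0.9962, -0.0871)
n_2 = (+0.3291, -0.9443)
n_3 = (+0.9897, +0.1428)
  (0,1): δ = 85.19°  ·
  (0,2): δ = 19.03°  ✓
  (0,3): δ = 98.03°  ·
  (1,2): δ = 75.79°  ·
  (1,3): δ = 3.21°  ✓
  (2,3): δ = 101.00°  ·
antipodal pairs: 2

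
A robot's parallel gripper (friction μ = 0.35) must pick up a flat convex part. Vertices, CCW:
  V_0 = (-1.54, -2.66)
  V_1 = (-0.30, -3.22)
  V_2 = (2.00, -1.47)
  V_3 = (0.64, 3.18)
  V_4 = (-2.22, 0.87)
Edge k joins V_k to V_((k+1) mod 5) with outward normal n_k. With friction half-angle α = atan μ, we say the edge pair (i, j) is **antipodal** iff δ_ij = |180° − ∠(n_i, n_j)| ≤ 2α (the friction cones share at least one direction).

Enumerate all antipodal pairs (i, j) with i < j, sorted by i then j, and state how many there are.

count = 2; pairs: (1,3), (2,4)

α = atan 0.35 = 19.29°;  2α = 38.58°
n_0 = (-0.4116, -0.9114)
n_1 = (+0.6055, -0.7958)
n_2 = (+0.9598, +0.2807)
n_3 = (-0.6283, +0.7779)
n_4 = (-0.9819, -0.1892)
  (0,1): δ = 118.43°  ·
  (0,2): δ = 49.39°  ·
  (0,3): δ = 63.23°  ·
  (0,4): δ = 125.21°  ·
  (1,2): δ = 110.96°  ·
  (1,3): δ = 1.66°  ✓
  (1,4): δ = 63.64°  ·
  (2,3): δ = 67.38°  ·
  (2,4): δ = 5.40°  ✓
  (3,4): δ = 118.02°  ·
antipodal pairs: 2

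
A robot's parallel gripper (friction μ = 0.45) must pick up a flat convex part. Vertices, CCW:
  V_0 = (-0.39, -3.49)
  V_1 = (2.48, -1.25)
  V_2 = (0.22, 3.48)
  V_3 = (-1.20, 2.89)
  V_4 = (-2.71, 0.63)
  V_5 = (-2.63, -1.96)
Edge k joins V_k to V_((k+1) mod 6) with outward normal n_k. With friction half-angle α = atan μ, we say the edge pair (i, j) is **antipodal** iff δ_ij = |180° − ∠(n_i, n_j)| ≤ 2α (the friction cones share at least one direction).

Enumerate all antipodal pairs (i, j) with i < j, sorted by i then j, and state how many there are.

α = atan 0.45 = 24.23°;  2α = 48.46°
n_0 = (+0.6153, -0.7883)
n_1 = (+0.9023, +0.4311)
n_2 = (-0.3837, +0.9235)
n_3 = (-0.8315, +0.5555)
n_4 = (-0.9995, -0.0309)
n_5 = (-0.5640, -0.8258)
  (0,1): δ = 102.43°  ·
  (0,2): δ = 15.41°  ✓
  (0,3): δ = 18.28°  ✓
  (0,4): δ = 53.80°  ·
  (0,5): δ = 107.69°  ·
  (1,2): δ = 92.98°  ·
  (1,3): δ = 59.29°  ·
  (1,4): δ = 23.77°  ✓
  (1,5): δ = 30.13°  ✓
  (2,3): δ = 146.31°  ·
  (2,4): δ = 110.79°  ·
  (2,5): δ = 56.90°  ·
  (3,4): δ = 144.48°  ·
  (3,5): δ = 90.59°  ·
  (4,5): δ = 126.10°  ·
antipodal pairs: 4

count = 4; pairs: (0,2), (0,3), (1,4), (1,5)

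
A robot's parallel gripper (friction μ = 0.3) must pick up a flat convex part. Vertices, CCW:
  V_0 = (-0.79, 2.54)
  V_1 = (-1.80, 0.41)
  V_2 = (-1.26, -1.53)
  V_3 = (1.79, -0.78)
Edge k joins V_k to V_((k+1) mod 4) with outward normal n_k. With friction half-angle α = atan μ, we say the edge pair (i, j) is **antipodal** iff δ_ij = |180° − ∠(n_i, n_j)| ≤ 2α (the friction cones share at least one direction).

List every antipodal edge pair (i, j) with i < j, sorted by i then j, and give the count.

α = atan 0.3 = 16.70°;  2α = 33.40°
n_0 = (-0.9036, +0.4285)
n_1 = (-0.9634, -0.2682)
n_2 = (+0.2388, -0.9711)
n_3 = (+0.7896, +0.6136)
  (0,1): δ = 139.08°  ·
  (0,2): δ = 50.82°  ·
  (0,3): δ = 63.22°  ·
  (1,2): δ = 91.74°  ·
  (1,3): δ = 22.30°  ✓
  (2,3): δ = 65.96°  ·
antipodal pairs: 1

count = 1; pairs: (1,3)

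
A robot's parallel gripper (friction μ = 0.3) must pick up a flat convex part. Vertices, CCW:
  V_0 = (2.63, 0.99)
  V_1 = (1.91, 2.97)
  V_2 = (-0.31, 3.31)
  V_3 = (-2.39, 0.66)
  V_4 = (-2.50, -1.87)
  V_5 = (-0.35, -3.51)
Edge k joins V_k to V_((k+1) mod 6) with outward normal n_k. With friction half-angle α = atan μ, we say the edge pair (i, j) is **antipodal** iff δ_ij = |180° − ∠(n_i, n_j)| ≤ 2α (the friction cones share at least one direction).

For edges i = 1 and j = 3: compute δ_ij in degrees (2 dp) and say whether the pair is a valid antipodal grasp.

δ = 83.78°, invalid

α = atan 0.3 = 16.70°;  2α = 33.40°
edge 1: e_1 = (-2.22, +0.34);  n_1 = (+0.1514, +0.9885)
edge 3: e_3 = (-0.11, -2.53);  n_3 = (-0.9991, +0.0434)
∠(n_1, n_3) = 96.22°
δ = |180° − 96.22°| = 83.78°
83.78° > 2α = 33.40°  →  invalid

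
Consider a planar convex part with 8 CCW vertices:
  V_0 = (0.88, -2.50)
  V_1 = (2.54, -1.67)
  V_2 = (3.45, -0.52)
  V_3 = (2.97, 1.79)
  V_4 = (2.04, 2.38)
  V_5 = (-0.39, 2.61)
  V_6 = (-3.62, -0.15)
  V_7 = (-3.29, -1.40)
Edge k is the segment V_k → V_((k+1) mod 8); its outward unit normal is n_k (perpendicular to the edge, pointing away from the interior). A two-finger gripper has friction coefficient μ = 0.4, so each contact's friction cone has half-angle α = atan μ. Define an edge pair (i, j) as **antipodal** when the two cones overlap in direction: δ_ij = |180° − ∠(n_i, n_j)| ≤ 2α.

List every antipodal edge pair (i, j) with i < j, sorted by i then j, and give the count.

count = 7; pairs: (0,4), (0,5), (1,5), (2,6), (3,6), (3,7), (4,7)

α = atan 0.4 = 21.80°;  2α = 43.60°
n_0 = (+0.4472, -0.8944)
n_1 = (+0.7842, -0.6205)
n_2 = (+0.9791, +0.2034)
n_3 = (+0.5357, +0.8444)
n_4 = (+0.0942, +0.9956)
n_5 = (-0.6496, +0.7603)
n_6 = (-0.9669, -0.2553)
n_7 = (-0.2551, -0.9669)
  (0,1): δ = 154.92°  ·
  (0,2): δ = 104.83°  ·
  (0,3): δ = 58.96°  ·
  (0,4): δ = 31.97°  ✓
  (0,5): δ = 13.95°  ✓
  (0,6): δ = 78.22°  ·
  (0,7): δ = 138.66°  ·
  (1,2): δ = 129.91°  ·
  (1,3): δ = 84.04°  ·
  (1,4): δ = 57.05°  ·
  (1,5): δ = 11.13°  ✓
  (1,6): δ = 53.14°  ·
  (1,7): δ = 113.58°  ·
  (2,3): δ = 134.13°  ·
  (2,4): δ = 107.15°  ·
  (2,5): δ = 61.23°  ·
  (2,6): δ = 3.05°  ✓
  (2,7): δ = 63.48°  ·
  (3,4): δ = 153.02°  ·
  (3,5): δ = 107.10°  ·
  (3,6): δ = 42.82°  ✓
  (3,7): δ = 17.61°  ✓
  (4,5): δ = 134.08°  ·
  (4,6): δ = 69.80°  ·
  (4,7): δ = 9.37°  ✓
  (5,6): δ = 115.72°  ·
  (5,7): δ = 55.29°  ·
  (6,7): δ = 119.57°  ·
antipodal pairs: 7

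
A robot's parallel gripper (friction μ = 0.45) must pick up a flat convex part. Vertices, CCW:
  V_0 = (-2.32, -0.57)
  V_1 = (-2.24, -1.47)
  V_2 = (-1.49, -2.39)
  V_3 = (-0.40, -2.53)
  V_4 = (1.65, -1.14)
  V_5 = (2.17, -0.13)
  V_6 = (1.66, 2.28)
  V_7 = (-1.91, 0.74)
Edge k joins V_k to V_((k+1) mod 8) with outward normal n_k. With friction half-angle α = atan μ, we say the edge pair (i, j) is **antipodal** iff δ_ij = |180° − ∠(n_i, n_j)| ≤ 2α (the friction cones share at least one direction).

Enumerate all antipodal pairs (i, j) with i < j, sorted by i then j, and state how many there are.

count = 9; pairs: (0,4), (0,5), (1,5), (2,6), (3,6), (3,7), (4,6), (4,7), (5,7)

α = atan 0.45 = 24.23°;  2α = 48.46°
n_0 = (-0.9961, -0.0885)
n_1 = (-0.7751, -0.6319)
n_2 = (-0.1274, -0.9919)
n_3 = (+0.5612, -0.8277)
n_4 = (+0.8891, -0.4577)
n_5 = (+0.9783, +0.2070)
n_6 = (-0.3961, +0.9182)
n_7 = (-0.9544, +0.2987)
  (0,1): δ = 145.89°  ·
  (0,2): δ = 102.40°  ·
  (0,3): δ = 60.94°  ·
  (0,4): δ = 32.32°  ✓
  (0,5): δ = 6.87°  ✓
  (0,6): δ = 108.25°  ·
  (0,7): δ = 157.54°  ·
  (1,2): δ = 136.51°  ·
  (1,3): δ = 95.05°  ·
  (1,4): δ = 66.43°  ·
  (1,5): δ = 27.24°  ✓
  (1,6): δ = 74.15°  ·
  (1,7): δ = 123.43°  ·
  (2,3): δ = 138.54°  ·
  (2,4): δ = 109.92°  ·
  (2,5): δ = 70.73°  ·
  (2,6): δ = 30.65°  ✓
  (2,7): δ = 79.94°  ·
  (3,4): δ = 151.38°  ·
  (3,5): δ = 112.19°  ·
  (3,6): δ = 10.81°  ✓
  (3,7): δ = 38.48°  ✓
  (4,5): δ = 140.81°  ·
  (4,6): δ = 39.42°  ✓
  (4,7): δ = 9.86°  ✓
  (5,6): δ = 78.61°  ·
  (5,7): δ = 29.33°  ✓
  (6,7): δ = 130.71°  ·
antipodal pairs: 9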